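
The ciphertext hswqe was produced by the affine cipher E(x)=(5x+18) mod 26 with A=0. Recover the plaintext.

The inverse of 5 mod 26 is 21, since 5·21=105≡1. Apply D(y)=21·(y−18) mod 26:
h(7): 21·(7−18)=-231≡3 → d
s(18): 21·(18−18)=0 → a
w(22): 21·(22−18)=84≡6 → g
q(16): 21·(16−18)=-42≡10 → k
e(4): 21·(4−18)=-294≡18 → s

dagks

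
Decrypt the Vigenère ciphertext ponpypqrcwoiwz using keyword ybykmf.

Repeat the key across the ciphertext: ybykmfybykmfyb
p(15)−y(24): -9≡17 → r
o(14)−b(1): 13 → n
n(13)−y(24): -11≡15 → p
p(15)−k(10): 5 → f
y(24)−m(12): 12 → m
p(15)−f(5): 10 → k
q(16)−y(24): -8≡18 → s
r(17)−b(1): 16 → q
c(2)−y(24): -22≡4 → e
w(22)−k(10): 12 → m
o(14)−m(12): 2 → c
i(8)−f(5): 3 → d
w(22)−y(24): -2≡24 → y
z(25)−b(1): 24 → y

rnpfmksqemcdyy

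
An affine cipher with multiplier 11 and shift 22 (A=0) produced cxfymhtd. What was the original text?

The inverse of 11 mod 26 is 19, since 11·19=209≡1. Apply D(y)=19·(y−22) mod 26:
c(2): 19·(2−22)=-380≡10 → k
x(23): 19·(23−22)=19 → t
f(5): 19·(5−22)=-323≡15 → p
y(24): 19·(24−22)=38≡12 → m
m(12): 19·(12−22)=-190≡18 → s
h(7): 19·(7−22)=-285≡1 → b
t(19): 19·(19−22)=-57≡21 → v
d(3): 19·(3−22)=-361≡3 → d

ktpmsbvd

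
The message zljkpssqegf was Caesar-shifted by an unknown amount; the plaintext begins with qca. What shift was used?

9

From the crib: z(25)−q(16)=9, so the shift is 9.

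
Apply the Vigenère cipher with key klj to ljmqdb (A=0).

vuvaok

Repeat the key across the message: kljklj
l(11)+k(10): 21 → v
j(9)+l(11): 20 → u
m(12)+j(9): 21 → v
q(16)+k(10): 26≡0 → a
d(3)+l(11): 14 → o
b(1)+j(9): 10 → k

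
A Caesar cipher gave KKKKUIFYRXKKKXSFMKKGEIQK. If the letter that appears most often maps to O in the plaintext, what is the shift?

The most frequent ciphertext letter is K (appears 10 times).
K is position 10; O is position 14.
Shift = -4≡22.

22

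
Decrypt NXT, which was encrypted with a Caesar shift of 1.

MWS

N(13): 13−1=12 → M
X(23): 23−1=22 → W
T(19): 19−1=18 → S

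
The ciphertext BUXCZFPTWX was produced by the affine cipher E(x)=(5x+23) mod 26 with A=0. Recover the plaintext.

The inverse of 5 mod 26 is 21, since 5·21=105≡1. Apply D(y)=21·(y−23) mod 26:
B(1): 21·(1−23)=-462≡6 → G
U(20): 21·(20−23)=-63≡15 → P
X(23): 21·(23−23)=0 → A
C(2): 21·(2−23)=-441≡1 → B
Z(25): 21·(25−23)=42≡16 → Q
F(5): 21·(5−23)=-378≡12 → M
P(15): 21·(15−23)=-168≡14 → O
T(19): 21·(19−23)=-84≡20 → U
W(22): 21·(22−23)=-21≡5 → F
X(23): 21·(23−23)=0 → A

GPABQMOUFA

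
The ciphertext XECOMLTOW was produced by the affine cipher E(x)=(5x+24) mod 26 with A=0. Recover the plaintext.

FWGYINZYK

The inverse of 5 mod 26 is 21, since 5·21=105≡1. Apply D(y)=21·(y−24) mod 26:
X(23): 21·(23−24)=-21≡5 → F
E(4): 21·(4−24)=-420≡22 → W
C(2): 21·(2−24)=-462≡6 → G
O(14): 21·(14−24)=-210≡24 → Y
M(12): 21·(12−24)=-252≡8 → I
L(11): 21·(11−24)=-273≡13 → N
T(19): 21·(19−24)=-105≡25 → Z
O(14): 21·(14−24)=-210≡24 → Y
W(22): 21·(22−24)=-42≡10 → K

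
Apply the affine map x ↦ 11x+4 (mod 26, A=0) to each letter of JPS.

J(9): 11·9+4=103≡25 → Z
P(15): 11·15+4=169≡13 → N
S(18): 11·18+4=202≡20 → U

ZNU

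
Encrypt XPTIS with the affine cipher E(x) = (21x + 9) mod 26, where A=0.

X(23): 21·23+9=492≡24 → Y
P(15): 21·15+9=324≡12 → M
T(19): 21·19+9=408≡18 → S
I(8): 21·8+9=177≡21 → V
S(18): 21·18+9=387≡23 → X

YMSVX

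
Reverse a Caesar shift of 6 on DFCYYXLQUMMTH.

XZWSSRFKOGGNB

D(3): 3−6=-3≡23 → X
F(5): 5−6=-1≡25 → Z
C(2): 2−6=-4≡22 → W
Y(24): 24−6=18 → S
Y(24): 24−6=18 → S
X(23): 23−6=17 → R
L(11): 11−6=5 → F
Q(16): 16−6=10 → K
U(20): 20−6=14 → O
M(12): 12−6=6 → G
M(12): 12−6=6 → G
T(19): 19−6=13 → N
H(7): 7−6=1 → B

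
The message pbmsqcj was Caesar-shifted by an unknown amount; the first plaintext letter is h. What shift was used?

From the crib: p(15)−h(7)=8, so the shift is 8.

8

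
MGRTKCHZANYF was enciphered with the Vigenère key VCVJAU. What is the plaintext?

Repeat the key across the ciphertext: VCVJAUVCVJAU
M(12)−V(21): -9≡17 → R
G(6)−C(2): 4 → E
R(17)−V(21): -4≡22 → W
T(19)−J(9): 10 → K
K(10)−A(0): 10 → K
C(2)−U(20): -18≡8 → I
H(7)−V(21): -14≡12 → M
Z(25)−C(2): 23 → X
A(0)−V(21): -21≡5 → F
N(13)−J(9): 4 → E
Y(24)−A(0): 24 → Y
F(5)−U(20): -15≡11 → L

REWKKIMXFEYL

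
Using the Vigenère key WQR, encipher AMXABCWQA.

WCOWRTSGR

Repeat the key across the message: WQRWQRWQR
A(0)+W(22): 22 → W
M(12)+Q(16): 28≡2 → C
X(23)+R(17): 40≡14 → O
A(0)+W(22): 22 → W
B(1)+Q(16): 17 → R
C(2)+R(17): 19 → T
W(22)+W(22): 44≡18 → S
Q(16)+Q(16): 32≡6 → G
A(0)+R(17): 17 → R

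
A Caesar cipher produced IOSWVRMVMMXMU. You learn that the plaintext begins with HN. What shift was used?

1

From the crib: I(8)−H(7)=1, so the shift is 1.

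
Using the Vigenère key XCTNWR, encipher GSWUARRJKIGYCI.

DUPHWIOLDVCPZK

Repeat the key across the message: XCTNWRXCTNWRXC
G(6)+X(23): 29≡3 → D
S(18)+C(2): 20 → U
W(22)+T(19): 41≡15 → P
U(20)+N(13): 33≡7 → H
A(0)+W(22): 22 → W
R(17)+R(17): 34≡8 → I
R(17)+X(23): 40≡14 → O
J(9)+C(2): 11 → L
K(10)+T(19): 29≡3 → D
I(8)+N(13): 21 → V
G(6)+W(22): 28≡2 → C
Y(24)+R(17): 41≡15 → P
C(2)+X(23): 25 → Z
I(8)+C(2): 10 → K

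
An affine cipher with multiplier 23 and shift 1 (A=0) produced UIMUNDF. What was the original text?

LPFLWIQ

The inverse of 23 mod 26 is 17, since 23·17=391≡1. Apply D(y)=17·(y−1) mod 26:
U(20): 17·(20−1)=323≡11 → L
I(8): 17·(8−1)=119≡15 → P
M(12): 17·(12−1)=187≡5 → F
U(20): 17·(20−1)=323≡11 → L
N(13): 17·(13−1)=204≡22 → W
D(3): 17·(3−1)=34≡8 → I
F(5): 17·(5−1)=68≡16 → Q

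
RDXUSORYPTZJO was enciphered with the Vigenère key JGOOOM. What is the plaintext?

IXJGECISBFLXF

Repeat the key across the ciphertext: JGOOOMJGOOOMJ
R(17)−J(9): 8 → I
D(3)−G(6): -3≡23 → X
X(23)−O(14): 9 → J
U(20)−O(14): 6 → G
S(18)−O(14): 4 → E
O(14)−M(12): 2 → C
R(17)−J(9): 8 → I
Y(24)−G(6): 18 → S
P(15)−O(14): 1 → B
T(19)−O(14): 5 → F
Z(25)−O(14): 11 → L
J(9)−M(12): -3≡23 → X
O(14)−J(9): 5 → F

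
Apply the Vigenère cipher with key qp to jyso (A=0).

Repeat the key across the message: qpqp
j(9)+q(16): 25 → z
y(24)+p(15): 39≡13 → n
s(18)+q(16): 34≡8 → i
o(14)+p(15): 29≡3 → d

znid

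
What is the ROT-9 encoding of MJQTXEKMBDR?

VSZCGNTVKMA

M(12): 12+9=21 → V
J(9): 9+9=18 → S
Q(16): 16+9=25 → Z
T(19): 19+9=28≡2 → C
X(23): 23+9=32≡6 → G
E(4): 4+9=13 → N
K(10): 10+9=19 → T
M(12): 12+9=21 → V
B(1): 1+9=10 → K
D(3): 3+9=12 → M
R(17): 17+9=26≡0 → A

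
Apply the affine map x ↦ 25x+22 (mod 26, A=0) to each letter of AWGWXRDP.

A(0): 25·0+22=22 → W
W(22): 25·22+22=572≡0 → A
G(6): 25·6+22=172≡16 → Q
W(22): 25·22+22=572≡0 → A
X(23): 25·23+22=597≡25 → Z
R(17): 25·17+22=447≡5 → F
D(3): 25·3+22=97≡19 → T
P(15): 25·15+22=397≡7 → H

WAQAZFTH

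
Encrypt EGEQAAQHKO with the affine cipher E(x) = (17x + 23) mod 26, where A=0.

NVNJXXJMLB

E(4): 17·4+23=91≡13 → N
G(6): 17·6+23=125≡21 → V
E(4): 17·4+23=91≡13 → N
Q(16): 17·16+23=295≡9 → J
A(0): 17·0+23=23 → X
A(0): 17·0+23=23 → X
Q(16): 17·16+23=295≡9 → J
H(7): 17·7+23=142≡12 → M
K(10): 17·10+23=193≡11 → L
O(14): 17·14+23=261≡1 → B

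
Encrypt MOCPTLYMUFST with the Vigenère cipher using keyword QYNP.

Repeat the key across the message: QYNPQYNPQYNP
M(12)+Q(16): 28≡2 → C
O(14)+Y(24): 38≡12 → M
C(2)+N(13): 15 → P
P(15)+P(15): 30≡4 → E
T(19)+Q(16): 35≡9 → J
L(11)+Y(24): 35≡9 → J
Y(24)+N(13): 37≡11 → L
M(12)+P(15): 27≡1 → B
U(20)+Q(16): 36≡10 → K
F(5)+Y(24): 29≡3 → D
S(18)+N(13): 31≡5 → F
T(19)+P(15): 34≡8 → I

CMPEJJLBKDFI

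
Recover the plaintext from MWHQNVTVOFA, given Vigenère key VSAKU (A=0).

Repeat the key across the ciphertext: VSAKUVSAKUV
M(12)−V(21): -9≡17 → R
W(22)−S(18): 4 → E
H(7)−A(0): 7 → H
Q(16)−K(10): 6 → G
N(13)−U(20): -7≡19 → T
V(21)−V(21): 0 → A
T(19)−S(18): 1 → B
V(21)−A(0): 21 → V
O(14)−K(10): 4 → E
F(5)−U(20): -15≡11 → L
A(0)−V(21): -21≡5 → F

REHGTABVELF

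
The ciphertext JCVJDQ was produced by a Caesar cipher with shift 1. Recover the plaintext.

IBUICP

J(9): 9−1=8 → I
C(2): 2−1=1 → B
V(21): 21−1=20 → U
J(9): 9−1=8 → I
D(3): 3−1=2 → C
Q(16): 16−1=15 → P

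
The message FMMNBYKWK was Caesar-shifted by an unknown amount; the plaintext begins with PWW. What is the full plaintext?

PWWXLIUGU

From the crib: F(5)−P(15)=-10≡16, so the shift is 16.
Subtract 16 from each ciphertext letter:
F(5): 5−16=-11≡15 → P
M(12): 12−16=-4≡22 → W
M(12): 12−16=-4≡22 → W
N(13): 13−16=-3≡23 → X
B(1): 1−16=-15≡11 → L
Y(24): 24−16=8 → I
K(10): 10−16=-6≡20 → U
W(22): 22−16=6 → G
K(10): 10−16=-6≡20 → U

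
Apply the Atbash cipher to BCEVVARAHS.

B(1) → Y(24)
C(2) → X(23)
E(4) → V(21)
V(21) → E(4)
V(21) → E(4)
A(0) → Z(25)
R(17) → I(8)
A(0) → Z(25)
H(7) → S(18)
S(18) → H(7)

YXVEEZIZSH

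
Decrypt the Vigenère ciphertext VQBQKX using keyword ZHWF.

Repeat the key across the ciphertext: ZHWFZH
V(21)−Z(25): -4≡22 → W
Q(16)−H(7): 9 → J
B(1)−W(22): -21≡5 → F
Q(16)−F(5): 11 → L
K(10)−Z(25): -15≡11 → L
X(23)−H(7): 16 → Q

WJFLLQ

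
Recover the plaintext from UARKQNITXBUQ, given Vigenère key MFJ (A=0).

Repeat the key across the ciphertext: MFJMFJMFJMFJ
U(20)−M(12): 8 → I
A(0)−F(5): -5≡21 → V
R(17)−J(9): 8 → I
K(10)−M(12): -2≡24 → Y
Q(16)−F(5): 11 → L
N(13)−J(9): 4 → E
I(8)−M(12): -4≡22 → W
T(19)−F(5): 14 → O
X(23)−J(9): 14 → O
B(1)−M(12): -11≡15 → P
U(20)−F(5): 15 → P
Q(16)−J(9): 7 → H

IVIYLEWOOPPH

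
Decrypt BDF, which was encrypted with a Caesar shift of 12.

PRT

B(1): 1−12=-11≡15 → P
D(3): 3−12=-9≡17 → R
F(5): 5−12=-7≡19 → T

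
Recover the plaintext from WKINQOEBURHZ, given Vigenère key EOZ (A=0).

Repeat the key across the ciphertext: EOZEOZEOZEOZ
W(22)−E(4): 18 → S
K(10)−O(14): -4≡22 → W
I(8)−Z(25): -17≡9 → J
N(13)−E(4): 9 → J
Q(16)−O(14): 2 → C
O(14)−Z(25): -11≡15 → P
E(4)−E(4): 0 → A
B(1)−O(14): -13≡13 → N
U(20)−Z(25): -5≡21 → V
R(17)−E(4): 13 → N
H(7)−O(14): -7≡19 → T
Z(25)−Z(25): 0 → A

SWJJCPANVNTA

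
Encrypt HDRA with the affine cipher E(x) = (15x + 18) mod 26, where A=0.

TLNS

H(7): 15·7+18=123≡19 → T
D(3): 15·3+18=63≡11 → L
R(17): 15·17+18=273≡13 → N
A(0): 15·0+18=18 → S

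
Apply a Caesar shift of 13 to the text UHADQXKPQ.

U(20): 20+13=33≡7 → H
H(7): 7+13=20 → U
A(0): 0+13=13 → N
D(3): 3+13=16 → Q
Q(16): 16+13=29≡3 → D
X(23): 23+13=36≡10 → K
K(10): 10+13=23 → X
P(15): 15+13=28≡2 → C
Q(16): 16+13=29≡3 → D

HUNQDKXCD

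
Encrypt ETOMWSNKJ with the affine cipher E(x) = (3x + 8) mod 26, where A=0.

E(4): 3·4+8=20 → U
T(19): 3·19+8=65≡13 → N
O(14): 3·14+8=50≡24 → Y
M(12): 3·12+8=44≡18 → S
W(22): 3·22+8=74≡22 → W
S(18): 3·18+8=62≡10 → K
N(13): 3·13+8=47≡21 → V
K(10): 3·10+8=38≡12 → M
J(9): 3·9+8=35≡9 → J

UNYSWKVMJ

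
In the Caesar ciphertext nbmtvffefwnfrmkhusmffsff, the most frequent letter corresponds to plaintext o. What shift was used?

17

The most frequent ciphertext letter is f (appears 8 times).
f is position 5; o is position 14.
Shift = -9≡17.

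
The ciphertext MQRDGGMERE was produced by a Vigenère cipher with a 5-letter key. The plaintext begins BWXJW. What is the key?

LUUUK

Subtract each crib letter from the matching ciphertext letter (mod 26):
M(12)−B(1)=11 → L
Q(16)−W(22)=-6≡20 → U
R(17)−X(23)=-6≡20 → U
D(3)−J(9)=-6≡20 → U
G(6)−W(22)=-16≡10 → K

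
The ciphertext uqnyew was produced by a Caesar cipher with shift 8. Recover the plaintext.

u(20): 20−8=12 → m
q(16): 16−8=8 → i
n(13): 13−8=5 → f
y(24): 24−8=16 → q
e(4): 4−8=-4≡22 → w
w(22): 22−8=14 → o

mifqwo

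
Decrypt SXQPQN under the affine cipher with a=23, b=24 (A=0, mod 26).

CJUDUV

The inverse of 23 mod 26 is 17, since 23·17=391≡1. Apply D(y)=17·(y−24) mod 26:
S(18): 17·(18−24)=-102≡2 → C
X(23): 17·(23−24)=-17≡9 → J
Q(16): 17·(16−24)=-136≡20 → U
P(15): 17·(15−24)=-153≡3 → D
Q(16): 17·(16−24)=-136≡20 → U
N(13): 17·(13−24)=-187≡21 → V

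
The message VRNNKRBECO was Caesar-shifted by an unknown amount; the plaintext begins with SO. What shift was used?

From the crib: V(21)−S(18)=3, so the shift is 3.

3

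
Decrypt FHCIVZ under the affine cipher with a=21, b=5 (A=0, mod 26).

The inverse of 21 mod 26 is 5, since 21·5=105≡1. Apply D(y)=5·(y−5) mod 26:
F(5): 5·(5−5)=0 → A
H(7): 5·(7−5)=10 → K
C(2): 5·(2−5)=-15≡11 → L
I(8): 5·(8−5)=15 → P
V(21): 5·(21−5)=80≡2 → C
Z(25): 5·(25−5)=100≡22 → W

AKLPCW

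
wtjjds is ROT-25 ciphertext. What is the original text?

w(22): 22−25=-3≡23 → x
t(19): 19−25=-6≡20 → u
j(9): 9−25=-16≡10 → k
j(9): 9−25=-16≡10 → k
d(3): 3−25=-22≡4 → e
s(18): 18−25=-7≡19 → t

xukket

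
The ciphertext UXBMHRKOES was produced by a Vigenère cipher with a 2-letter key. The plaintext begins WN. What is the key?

Subtract each crib letter from the matching ciphertext letter (mod 26):
U(20)−W(22)=-2≡24 → Y
X(23)−N(13)=10 → K

YK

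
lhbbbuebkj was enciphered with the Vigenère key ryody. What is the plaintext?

Repeat the key across the ciphertext: ryodyryody
l(11)−r(17): -6≡20 → u
h(7)−y(24): -17≡9 → j
b(1)−o(14): -13≡13 → n
b(1)−d(3): -2≡24 → y
b(1)−y(24): -23≡3 → d
u(20)−r(17): 3 → d
e(4)−y(24): -20≡6 → g
b(1)−o(14): -13≡13 → n
k(10)−d(3): 7 → h
j(9)−y(24): -15≡11 → l

ujnyddgnhl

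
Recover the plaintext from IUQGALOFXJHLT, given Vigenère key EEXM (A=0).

EQTUWHRTTFKZP

Repeat the key across the ciphertext: EEXMEEXMEEXME
I(8)−E(4): 4 → E
U(20)−E(4): 16 → Q
Q(16)−X(23): -7≡19 → T
G(6)−M(12): -6≡20 → U
A(0)−E(4): -4≡22 → W
L(11)−E(4): 7 → H
O(14)−X(23): -9≡17 → R
F(5)−M(12): -7≡19 → T
X(23)−E(4): 19 → T
J(9)−E(4): 5 → F
H(7)−X(23): -16≡10 → K
L(11)−M(12): -1≡25 → Z
T(19)−E(4): 15 → P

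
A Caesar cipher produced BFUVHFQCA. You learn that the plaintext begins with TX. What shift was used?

From the crib: B(1)−T(19)=-18≡8, so the shift is 8.

8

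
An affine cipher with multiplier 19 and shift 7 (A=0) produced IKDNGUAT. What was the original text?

LHIOPNBC

The inverse of 19 mod 26 is 11, since 19·11=209≡1. Apply D(y)=11·(y−7) mod 26:
I(8): 11·(8−7)=11 → L
K(10): 11·(10−7)=33≡7 → H
D(3): 11·(3−7)=-44≡8 → I
N(13): 11·(13−7)=66≡14 → O
G(6): 11·(6−7)=-11≡15 → P
U(20): 11·(20−7)=143≡13 → N
A(0): 11·(0−7)=-77≡1 → B
T(19): 11·(19−7)=132≡2 → C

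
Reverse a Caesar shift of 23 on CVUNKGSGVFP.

C(2): 2−23=-21≡5 → F
V(21): 21−23=-2≡24 → Y
U(20): 20−23=-3≡23 → X
N(13): 13−23=-10≡16 → Q
K(10): 10−23=-13≡13 → N
G(6): 6−23=-17≡9 → J
S(18): 18−23=-5≡21 → V
G(6): 6−23=-17≡9 → J
V(21): 21−23=-2≡24 → Y
F(5): 5−23=-18≡8 → I
P(15): 15−23=-8≡18 → S

FYXQNJVJYIS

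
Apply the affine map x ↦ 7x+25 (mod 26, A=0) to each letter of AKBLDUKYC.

ZRGYUJRLN

A(0): 7·0+25=25 → Z
K(10): 7·10+25=95≡17 → R
B(1): 7·1+25=32≡6 → G
L(11): 7·11+25=102≡24 → Y
D(3): 7·3+25=46≡20 → U
U(20): 7·20+25=165≡9 → J
K(10): 7·10+25=95≡17 → R
Y(24): 7·24+25=193≡11 → L
C(2): 7·2+25=39≡13 → N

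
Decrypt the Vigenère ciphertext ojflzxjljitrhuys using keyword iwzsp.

Repeat the key across the ciphertext: iwzspiwzspiwzspi
o(14)−i(8): 6 → g
j(9)−w(22): -13≡13 → n
f(5)−z(25): -20≡6 → g
l(11)−s(18): -7≡19 → t
z(25)−p(15): 10 → k
x(23)−i(8): 15 → p
j(9)−w(22): -13≡13 → n
l(11)−z(25): -14≡12 → m
j(9)−s(18): -9≡17 → r
i(8)−p(15): -7≡19 → t
t(19)−i(8): 11 → l
r(17)−w(22): -5≡21 → v
h(7)−z(25): -18≡8 → i
u(20)−s(18): 2 → c
y(24)−p(15): 9 → j
s(18)−i(8): 10 → k

gngtkpnmrtlvicjk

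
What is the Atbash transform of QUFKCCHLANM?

Q(16) → J(9)
U(20) → F(5)
F(5) → U(20)
K(10) → P(15)
C(2) → X(23)
C(2) → X(23)
H(7) → S(18)
L(11) → O(14)
A(0) → Z(25)
N(13) → M(12)
M(12) → N(13)

JFUPXXSOZMN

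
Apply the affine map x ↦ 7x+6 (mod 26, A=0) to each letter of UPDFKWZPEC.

QHBPYEZHIU

U(20): 7·20+6=146≡16 → Q
P(15): 7·15+6=111≡7 → H
D(3): 7·3+6=27≡1 → B
F(5): 7·5+6=41≡15 → P
K(10): 7·10+6=76≡24 → Y
W(22): 7·22+6=160≡4 → E
Z(25): 7·25+6=181≡25 → Z
P(15): 7·15+6=111≡7 → H
E(4): 7·4+6=34≡8 → I
C(2): 7·2+6=20 → U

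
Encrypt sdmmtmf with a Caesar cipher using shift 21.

nyhhoha

s(18): 18+21=39≡13 → n
d(3): 3+21=24 → y
m(12): 12+21=33≡7 → h
m(12): 12+21=33≡7 → h
t(19): 19+21=40≡14 → o
m(12): 12+21=33≡7 → h
f(5): 5+21=26≡0 → a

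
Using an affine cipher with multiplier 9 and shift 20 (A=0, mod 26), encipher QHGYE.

Q(16): 9·16+20=164≡8 → I
H(7): 9·7+20=83≡5 → F
G(6): 9·6+20=74≡22 → W
Y(24): 9·24+20=236≡2 → C
E(4): 9·4+20=56≡4 → E

IFWCE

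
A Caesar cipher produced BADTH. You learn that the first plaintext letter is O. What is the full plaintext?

ONQGU

From the crib: B(1)−O(14)=-13≡13, so the shift is 13.
Subtract 13 from each ciphertext letter:
B(1): 1−13=-12≡14 → O
A(0): 0−13=-13≡13 → N
D(3): 3−13=-10≡16 → Q
T(19): 19−13=6 → G
H(7): 7−13=-6≡20 → U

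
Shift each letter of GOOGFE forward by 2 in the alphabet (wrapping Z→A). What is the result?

G(6): 6+2=8 → I
O(14): 14+2=16 → Q
O(14): 14+2=16 → Q
G(6): 6+2=8 → I
F(5): 5+2=7 → H
E(4): 4+2=6 → G

IQQIHG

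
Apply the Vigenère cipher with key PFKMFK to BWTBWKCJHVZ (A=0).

QBDNBURORHE

Repeat the key across the message: PFKMFKPFKMF
B(1)+P(15): 16 → Q
W(22)+F(5): 27≡1 → B
T(19)+K(10): 29≡3 → D
B(1)+M(12): 13 → N
W(22)+F(5): 27≡1 → B
K(10)+K(10): 20 → U
C(2)+P(15): 17 → R
J(9)+F(5): 14 → O
H(7)+K(10): 17 → R
V(21)+M(12): 33≡7 → H
Z(25)+F(5): 30≡4 → E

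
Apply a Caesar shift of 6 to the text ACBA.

GIHG

A(0): 0+6=6 → G
C(2): 2+6=8 → I
B(1): 1+6=7 → H
A(0): 0+6=6 → G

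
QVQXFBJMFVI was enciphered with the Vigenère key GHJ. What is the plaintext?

KOHRYSDFWPB

Repeat the key across the ciphertext: GHJGHJGHJGH
Q(16)−G(6): 10 → K
V(21)−H(7): 14 → O
Q(16)−J(9): 7 → H
X(23)−G(6): 17 → R
F(5)−H(7): -2≡24 → Y
B(1)−J(9): -8≡18 → S
J(9)−G(6): 3 → D
M(12)−H(7): 5 → F
F(5)−J(9): -4≡22 → W
V(21)−G(6): 15 → P
I(8)−H(7): 1 → B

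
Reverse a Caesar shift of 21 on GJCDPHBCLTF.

LOHIUMGHQYK

G(6): 6−21=-15≡11 → L
J(9): 9−21=-12≡14 → O
C(2): 2−21=-19≡7 → H
D(3): 3−21=-18≡8 → I
P(15): 15−21=-6≡20 → U
H(7): 7−21=-14≡12 → M
B(1): 1−21=-20≡6 → G
C(2): 2−21=-19≡7 → H
L(11): 11−21=-10≡16 → Q
T(19): 19−21=-2≡24 → Y
F(5): 5−21=-16≡10 → K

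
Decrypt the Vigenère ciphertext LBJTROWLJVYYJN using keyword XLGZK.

OQDUHRLFKLBNDO

Repeat the key across the ciphertext: XLGZKXLGZKXLGZ
L(11)−X(23): -12≡14 → O
B(1)−L(11): -10≡16 → Q
J(9)−G(6): 3 → D
T(19)−Z(25): -6≡20 → U
R(17)−K(10): 7 → H
O(14)−X(23): -9≡17 → R
W(22)−L(11): 11 → L
L(11)−G(6): 5 → F
J(9)−Z(25): -16≡10 → K
V(21)−K(10): 11 → L
Y(24)−X(23): 1 → B
Y(24)−L(11): 13 → N
J(9)−G(6): 3 → D
N(13)−Z(25): -12≡14 → O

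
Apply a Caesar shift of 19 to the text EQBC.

XJUV

E(4): 4+19=23 → X
Q(16): 16+19=35≡9 → J
B(1): 1+19=20 → U
C(2): 2+19=21 → V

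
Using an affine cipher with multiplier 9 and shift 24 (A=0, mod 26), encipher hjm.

jbc

h(7): 9·7+24=87≡9 → j
j(9): 9·9+24=105≡1 → b
m(12): 9·12+24=132≡2 → c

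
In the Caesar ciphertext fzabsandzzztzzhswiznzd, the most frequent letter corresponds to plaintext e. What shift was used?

The most frequent ciphertext letter is z (appears 8 times).
z is position 25; e is position 4.
Shift = 21.

21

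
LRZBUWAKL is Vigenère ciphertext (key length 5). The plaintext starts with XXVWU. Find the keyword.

Subtract each crib letter from the matching ciphertext letter (mod 26):
L(11)−X(23)=-12≡14 → O
R(17)−X(23)=-6≡20 → U
Z(25)−V(21)=4 → E
B(1)−W(22)=-21≡5 → F
U(20)−U(20)=0 → A

OUEFA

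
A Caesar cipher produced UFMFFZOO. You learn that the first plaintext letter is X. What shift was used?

23

From the crib: U(20)−X(23)=-3≡23, so the shift is 23.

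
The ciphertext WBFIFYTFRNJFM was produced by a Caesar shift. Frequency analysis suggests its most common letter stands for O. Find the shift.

The most frequent ciphertext letter is F (appears 4 times).
F is position 5; O is position 14.
Shift = -9≡17.

17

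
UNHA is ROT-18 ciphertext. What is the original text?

U(20): 20−18=2 → C
N(13): 13−18=-5≡21 → V
H(7): 7−18=-11≡15 → P
A(0): 0−18=-18≡8 → I

CVPI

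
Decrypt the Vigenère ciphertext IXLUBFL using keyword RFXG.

Repeat the key across the ciphertext: RFXGRFX
I(8)−R(17): -9≡17 → R
X(23)−F(5): 18 → S
L(11)−X(23): -12≡14 → O
U(20)−G(6): 14 → O
B(1)−R(17): -16≡10 → K
F(5)−F(5): 0 → A
L(11)−X(23): -12≡14 → O

RSOOKAO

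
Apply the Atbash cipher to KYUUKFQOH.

K(10) → P(15)
Y(24) → B(1)
U(20) → F(5)
U(20) → F(5)
K(10) → P(15)
F(5) → U(20)
Q(16) → J(9)
O(14) → L(11)
H(7) → S(18)

PBFFPUJLS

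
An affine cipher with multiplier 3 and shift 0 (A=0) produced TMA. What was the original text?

PEA

The inverse of 3 mod 26 is 9, since 3·9=27≡1. Apply D(y)=9·(y−0) mod 26:
T(19): 9·(19−0)=171≡15 → P
M(12): 9·(12−0)=108≡4 → E
A(0): 9·(0−0)=0 → A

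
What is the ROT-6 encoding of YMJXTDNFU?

ESPDZJTLA

Y(24): 24+6=30≡4 → E
M(12): 12+6=18 → S
J(9): 9+6=15 → P
X(23): 23+6=29≡3 → D
T(19): 19+6=25 → Z
D(3): 3+6=9 → J
N(13): 13+6=19 → T
F(5): 5+6=11 → L
U(20): 20+6=26≡0 → A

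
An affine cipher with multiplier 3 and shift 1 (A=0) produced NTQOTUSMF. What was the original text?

EGFNGPXVK

The inverse of 3 mod 26 is 9, since 3·9=27≡1. Apply D(y)=9·(y−1) mod 26:
N(13): 9·(13−1)=108≡4 → E
T(19): 9·(19−1)=162≡6 → G
Q(16): 9·(16−1)=135≡5 → F
O(14): 9·(14−1)=117≡13 → N
T(19): 9·(19−1)=162≡6 → G
U(20): 9·(20−1)=171≡15 → P
S(18): 9·(18−1)=153≡23 → X
M(12): 9·(12−1)=99≡21 → V
F(5): 9·(5−1)=36≡10 → K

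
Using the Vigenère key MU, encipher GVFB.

SPRV

Repeat the key across the message: MUMU
G(6)+M(12): 18 → S
V(21)+U(20): 41≡15 → P
F(5)+M(12): 17 → R
B(1)+U(20): 21 → V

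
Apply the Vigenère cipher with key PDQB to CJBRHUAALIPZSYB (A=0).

Repeat the key across the message: PDQBPDQBPDQBPDQ
C(2)+P(15): 17 → R
J(9)+D(3): 12 → M
B(1)+Q(16): 17 → R
R(17)+B(1): 18 → S
H(7)+P(15): 22 → W
U(20)+D(3): 23 → X
A(0)+Q(16): 16 → Q
A(0)+B(1): 1 → B
L(11)+P(15): 26≡0 → A
I(8)+D(3): 11 → L
P(15)+Q(16): 31≡5 → F
Z(25)+B(1): 26≡0 → A
S(18)+P(15): 33≡7 → H
Y(24)+D(3): 27≡1 → B
B(1)+Q(16): 17 → R

RMRSWXQBALFAHBR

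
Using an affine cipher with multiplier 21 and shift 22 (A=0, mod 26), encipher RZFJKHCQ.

PBXDYNMU

R(17): 21·17+22=379≡15 → P
Z(25): 21·25+22=547≡1 → B
F(5): 21·5+22=127≡23 → X
J(9): 21·9+22=211≡3 → D
K(10): 21·10+22=232≡24 → Y
H(7): 21·7+22=169≡13 → N
C(2): 21·2+22=64≡12 → M
Q(16): 21·16+22=358≡20 → U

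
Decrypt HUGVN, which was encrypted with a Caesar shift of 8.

H(7): 7−8=-1≡25 → Z
U(20): 20−8=12 → M
G(6): 6−8=-2≡24 → Y
V(21): 21−8=13 → N
N(13): 13−8=5 → F

ZMYNF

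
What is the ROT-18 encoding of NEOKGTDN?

FWGCYLVF

N(13): 13+18=31≡5 → F
E(4): 4+18=22 → W
O(14): 14+18=32≡6 → G
K(10): 10+18=28≡2 → C
G(6): 6+18=24 → Y
T(19): 19+18=37≡11 → L
D(3): 3+18=21 → V
N(13): 13+18=31≡5 → F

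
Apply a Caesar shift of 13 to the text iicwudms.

vvpjhqzf

i(8): 8+13=21 → v
i(8): 8+13=21 → v
c(2): 2+13=15 → p
w(22): 22+13=35≡9 → j
u(20): 20+13=33≡7 → h
d(3): 3+13=16 → q
m(12): 12+13=25 → z
s(18): 18+13=31≡5 → f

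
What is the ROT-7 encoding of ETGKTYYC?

E(4): 4+7=11 → L
T(19): 19+7=26≡0 → A
G(6): 6+7=13 → N
K(10): 10+7=17 → R
T(19): 19+7=26≡0 → A
Y(24): 24+7=31≡5 → F
Y(24): 24+7=31≡5 → F
C(2): 2+7=9 → J

LANRAFFJ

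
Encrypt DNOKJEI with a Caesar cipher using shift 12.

PZAWVQU

D(3): 3+12=15 → P
N(13): 13+12=25 → Z
O(14): 14+12=26≡0 → A
K(10): 10+12=22 → W
J(9): 9+12=21 → V
E(4): 4+12=16 → Q
I(8): 8+12=20 → U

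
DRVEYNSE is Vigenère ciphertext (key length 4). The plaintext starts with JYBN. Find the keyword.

UTUR

Subtract each crib letter from the matching ciphertext letter (mod 26):
D(3)−J(9)=-6≡20 → U
R(17)−Y(24)=-7≡19 → T
V(21)−B(1)=20 → U
E(4)−N(13)=-9≡17 → R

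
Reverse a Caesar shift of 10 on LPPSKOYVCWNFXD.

BFFIAEOLSMDVNT

L(11): 11−10=1 → B
P(15): 15−10=5 → F
P(15): 15−10=5 → F
S(18): 18−10=8 → I
K(10): 10−10=0 → A
O(14): 14−10=4 → E
Y(24): 24−10=14 → O
V(21): 21−10=11 → L
C(2): 2−10=-8≡18 → S
W(22): 22−10=12 → M
N(13): 13−10=3 → D
F(5): 5−10=-5≡21 → V
X(23): 23−10=13 → N
D(3): 3−10=-7≡19 → T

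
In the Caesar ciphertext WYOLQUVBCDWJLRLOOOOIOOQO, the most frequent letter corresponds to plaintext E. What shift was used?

10

The most frequent ciphertext letter is O (appears 8 times).
O is position 14; E is position 4.
Shift = 10.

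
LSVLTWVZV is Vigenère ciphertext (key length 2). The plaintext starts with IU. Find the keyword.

Subtract each crib letter from the matching ciphertext letter (mod 26):
L(11)−I(8)=3 → D
S(18)−U(20)=-2≡24 → Y

DY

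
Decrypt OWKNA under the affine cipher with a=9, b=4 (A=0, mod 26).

ECSBO

The inverse of 9 mod 26 is 3, since 9·3=27≡1. Apply D(y)=3·(y−4) mod 26:
O(14): 3·(14−4)=30≡4 → E
W(22): 3·(22−4)=54≡2 → C
K(10): 3·(10−4)=18 → S
N(13): 3·(13−4)=27≡1 → B
A(0): 3·(0−4)=-12≡14 → O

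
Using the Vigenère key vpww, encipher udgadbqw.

pscwyqms

Repeat the key across the message: vpwwvpww
u(20)+v(21): 41≡15 → p
d(3)+p(15): 18 → s
g(6)+w(22): 28≡2 → c
a(0)+w(22): 22 → w
d(3)+v(21): 24 → y
b(1)+p(15): 16 → q
q(16)+w(22): 38≡12 → m
w(22)+w(22): 44≡18 → s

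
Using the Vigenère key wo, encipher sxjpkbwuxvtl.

Repeat the key across the message: wowowowowowo
s(18)+w(22): 40≡14 → o
x(23)+o(14): 37≡11 → l
j(9)+w(22): 31≡5 → f
p(15)+o(14): 29≡3 → d
k(10)+w(22): 32≡6 → g
b(1)+o(14): 15 → p
w(22)+w(22): 44≡18 → s
u(20)+o(14): 34≡8 → i
x(23)+w(22): 45≡19 → t
v(21)+o(14): 35≡9 → j
t(19)+w(22): 41≡15 → p
l(11)+o(14): 25 → z

olfdgpsitjpz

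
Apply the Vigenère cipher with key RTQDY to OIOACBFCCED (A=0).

Repeat the key across the message: RTQDYRTQDYR
O(14)+R(17): 31≡5 → F
I(8)+T(19): 27≡1 → B
O(14)+Q(16): 30≡4 → E
A(0)+D(3): 3 → D
C(2)+Y(24): 26≡0 → A
B(1)+R(17): 18 → S
F(5)+T(19): 24 → Y
C(2)+Q(16): 18 → S
C(2)+D(3): 5 → F
E(4)+Y(24): 28≡2 → C
D(3)+R(17): 20 → U

FBEDASYSFCU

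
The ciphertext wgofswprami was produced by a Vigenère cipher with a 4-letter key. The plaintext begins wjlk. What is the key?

Subtract each crib letter from the matching ciphertext letter (mod 26):
w(22)−w(22)=0 → a
g(6)−j(9)=-3≡23 → x
o(14)−l(11)=3 → d
f(5)−k(10)=-5≡21 → v

axdv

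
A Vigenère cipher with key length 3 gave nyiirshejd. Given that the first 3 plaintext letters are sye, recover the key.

Subtract each crib letter from the matching ciphertext letter (mod 26):
n(13)−s(18)=-5≡21 → v
y(24)−y(24)=0 → a
i(8)−e(4)=4 → e

vae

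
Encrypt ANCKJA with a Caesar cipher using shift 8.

A(0): 0+8=8 → I
N(13): 13+8=21 → V
C(2): 2+8=10 → K
K(10): 10+8=18 → S
J(9): 9+8=17 → R
A(0): 0+8=8 → I

IVKSRI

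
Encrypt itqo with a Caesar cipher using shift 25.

i(8): 8+25=33≡7 → h
t(19): 19+25=44≡18 → s
q(16): 16+25=41≡15 → p
o(14): 14+25=39≡13 → n

hspn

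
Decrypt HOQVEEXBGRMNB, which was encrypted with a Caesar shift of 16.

H(7): 7−16=-9≡17 → R
O(14): 14−16=-2≡24 → Y
Q(16): 16−16=0 → A
V(21): 21−16=5 → F
E(4): 4−16=-12≡14 → O
E(4): 4−16=-12≡14 → O
X(23): 23−16=7 → H
B(1): 1−16=-15≡11 → L
G(6): 6−16=-10≡16 → Q
R(17): 17−16=1 → B
M(12): 12−16=-4≡22 → W
N(13): 13−16=-3≡23 → X
B(1): 1−16=-15≡11 → L

RYAFOOHLQBWXL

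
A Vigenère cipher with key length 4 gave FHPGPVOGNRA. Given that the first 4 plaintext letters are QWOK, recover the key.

Subtract each crib letter from the matching ciphertext letter (mod 26):
F(5)−Q(16)=-11≡15 → P
H(7)−W(22)=-15≡11 → L
P(15)−O(14)=1 → B
G(6)−K(10)=-4≡22 → W

PLBW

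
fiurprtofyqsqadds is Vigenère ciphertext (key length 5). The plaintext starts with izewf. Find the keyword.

xjqvk

Subtract each crib letter from the matching ciphertext letter (mod 26):
f(5)−i(8)=-3≡23 → x
i(8)−z(25)=-17≡9 → j
u(20)−e(4)=16 → q
r(17)−w(22)=-5≡21 → v
p(15)−f(5)=10 → k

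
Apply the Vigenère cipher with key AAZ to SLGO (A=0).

Repeat the key across the message: AAZA
S(18)+A(0): 18 → S
L(11)+A(0): 11 → L
G(6)+Z(25): 31≡5 → F
O(14)+A(0): 14 → O

SLFO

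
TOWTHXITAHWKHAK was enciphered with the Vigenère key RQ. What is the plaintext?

Repeat the key across the ciphertext: RQRQRQRQRQRQRQR
T(19)−R(17): 2 → C
O(14)−Q(16): -2≡24 → Y
W(22)−R(17): 5 → F
T(19)−Q(16): 3 → D
H(7)−R(17): -10≡16 → Q
X(23)−Q(16): 7 → H
I(8)−R(17): -9≡17 → R
T(19)−Q(16): 3 → D
A(0)−R(17): -17≡9 → J
H(7)−Q(16): -9≡17 → R
W(22)−R(17): 5 → F
K(10)−Q(16): -6≡20 → U
H(7)−R(17): -10≡16 → Q
A(0)−Q(16): -16≡10 → K
K(10)−R(17): -7≡19 → T

CYFDQHRDJRFUQKT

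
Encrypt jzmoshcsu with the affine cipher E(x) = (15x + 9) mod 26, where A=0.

ouhltkntx

j(9): 15·9+9=144≡14 → o
z(25): 15·25+9=384≡20 → u
m(12): 15·12+9=189≡7 → h
o(14): 15·14+9=219≡11 → l
s(18): 15·18+9=279≡19 → t
h(7): 15·7+9=114≡10 → k
c(2): 15·2+9=39≡13 → n
s(18): 15·18+9=279≡19 → t
u(20): 15·20+9=309≡23 → x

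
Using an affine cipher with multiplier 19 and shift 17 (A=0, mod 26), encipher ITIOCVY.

I(8): 19·8+17=169≡13 → N
T(19): 19·19+17=378≡14 → O
I(8): 19·8+17=169≡13 → N
O(14): 19·14+17=283≡23 → X
C(2): 19·2+17=55≡3 → D
V(21): 19·21+17=416≡0 → A
Y(24): 19·24+17=473≡5 → F

NONXDAF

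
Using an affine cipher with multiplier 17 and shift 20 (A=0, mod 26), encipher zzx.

ddv

z(25): 17·25+20=445≡3 → d
z(25): 17·25+20=445≡3 → d
x(23): 17·23+20=411≡21 → v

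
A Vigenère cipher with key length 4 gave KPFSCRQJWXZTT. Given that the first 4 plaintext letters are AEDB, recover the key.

Subtract each crib letter from the matching ciphertext letter (mod 26):
K(10)−A(0)=10 → K
P(15)−E(4)=11 → L
F(5)−D(3)=2 → C
S(18)−B(1)=17 → R

KLCR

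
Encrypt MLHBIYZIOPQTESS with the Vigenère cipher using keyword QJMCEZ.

CUTDMXPRARUSUBE

Repeat the key across the message: QJMCEZQJMCEZQJM
M(12)+Q(16): 28≡2 → C
L(11)+J(9): 20 → U
H(7)+M(12): 19 → T
B(1)+C(2): 3 → D
I(8)+E(4): 12 → M
Y(24)+Z(25): 49≡23 → X
Z(25)+Q(16): 41≡15 → P
I(8)+J(9): 17 → R
O(14)+M(12): 26≡0 → A
P(15)+C(2): 17 → R
Q(16)+E(4): 20 → U
T(19)+Z(25): 44≡18 → S
E(4)+Q(16): 20 → U
S(18)+J(9): 27≡1 → B
S(18)+M(12): 30≡4 → E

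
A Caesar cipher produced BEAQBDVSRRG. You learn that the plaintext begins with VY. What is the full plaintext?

From the crib: B(1)−V(21)=-20≡6, so the shift is 6.
Subtract 6 from each ciphertext letter:
B(1): 1−6=-5≡21 → V
E(4): 4−6=-2≡24 → Y
A(0): 0−6=-6≡20 → U
Q(16): 16−6=10 → K
B(1): 1−6=-5≡21 → V
D(3): 3−6=-3≡23 → X
V(21): 21−6=15 → P
S(18): 18−6=12 → M
R(17): 17−6=11 → L
R(17): 17−6=11 → L
G(6): 6−6=0 → A

VYUKVXPMLLA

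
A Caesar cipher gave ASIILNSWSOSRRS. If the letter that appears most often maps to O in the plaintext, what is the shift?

The most frequent ciphertext letter is S (appears 5 times).
S is position 18; O is position 14.
Shift = 4.

4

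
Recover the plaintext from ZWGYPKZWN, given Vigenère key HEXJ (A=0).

SSJPIGCNG

Repeat the key across the ciphertext: HEXJHEXJH
Z(25)−H(7): 18 → S
W(22)−E(4): 18 → S
G(6)−X(23): -17≡9 → J
Y(24)−J(9): 15 → P
P(15)−H(7): 8 → I
K(10)−E(4): 6 → G
Z(25)−X(23): 2 → C
W(22)−J(9): 13 → N
N(13)−H(7): 6 → G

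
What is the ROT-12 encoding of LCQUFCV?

L(11): 11+12=23 → X
C(2): 2+12=14 → O
Q(16): 16+12=28≡2 → C
U(20): 20+12=32≡6 → G
F(5): 5+12=17 → R
C(2): 2+12=14 → O
V(21): 21+12=33≡7 → H

XOCGROH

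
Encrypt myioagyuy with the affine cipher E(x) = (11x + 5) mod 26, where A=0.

m(12): 11·12+5=137≡7 → h
y(24): 11·24+5=269≡9 → j
i(8): 11·8+5=93≡15 → p
o(14): 11·14+5=159≡3 → d
a(0): 11·0+5=5 → f
g(6): 11·6+5=71≡19 → t
y(24): 11·24+5=269≡9 → j
u(20): 11·20+5=225≡17 → r
y(24): 11·24+5=269≡9 → j

hjpdftjrj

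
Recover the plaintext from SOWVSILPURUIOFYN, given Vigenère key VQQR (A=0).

XYGEXSVYZBERTPIW

Repeat the key across the ciphertext: VQQRVQQRVQQRVQQR
S(18)−V(21): -3≡23 → X
O(14)−Q(16): -2≡24 → Y
W(22)−Q(16): 6 → G
V(21)−R(17): 4 → E
S(18)−V(21): -3≡23 → X
I(8)−Q(16): -8≡18 → S
L(11)−Q(16): -5≡21 → V
P(15)−R(17): -2≡24 → Y
U(20)−V(21): -1≡25 → Z
R(17)−Q(16): 1 → B
U(20)−Q(16): 4 → E
I(8)−R(17): -9≡17 → R
O(14)−V(21): -7≡19 → T
F(5)−Q(16): -11≡15 → P
Y(24)−Q(16): 8 → I
N(13)−R(17): -4≡22 → W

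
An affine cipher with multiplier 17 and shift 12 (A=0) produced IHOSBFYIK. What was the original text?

The inverse of 17 mod 26 is 23, since 17·23=391≡1. Apply D(y)=23·(y−12) mod 26:
I(8): 23·(8−12)=-92≡12 → M
H(7): 23·(7−12)=-115≡15 → P
O(14): 23·(14−12)=46≡20 → U
S(18): 23·(18−12)=138≡8 → I
B(1): 23·(1−12)=-253≡7 → H
F(5): 23·(5−12)=-161≡21 → V
Y(24): 23·(24−12)=276≡16 → Q
I(8): 23·(8−12)=-92≡12 → M
K(10): 23·(10−12)=-46≡6 → G

MPUIHVQMG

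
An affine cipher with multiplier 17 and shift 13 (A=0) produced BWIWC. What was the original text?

KZPZH

The inverse of 17 mod 26 is 23, since 17·23=391≡1. Apply D(y)=23·(y−13) mod 26:
B(1): 23·(1−13)=-276≡10 → K
W(22): 23·(22−13)=207≡25 → Z
I(8): 23·(8−13)=-115≡15 → P
W(22): 23·(22−13)=207≡25 → Z
C(2): 23·(2−13)=-253≡7 → H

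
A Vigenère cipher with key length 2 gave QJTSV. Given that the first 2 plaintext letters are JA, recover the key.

HJ

Subtract each crib letter from the matching ciphertext letter (mod 26):
Q(16)−J(9)=7 → H
J(9)−A(0)=9 → J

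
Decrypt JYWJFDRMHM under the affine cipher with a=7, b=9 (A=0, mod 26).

ARNASOQTWT

The inverse of 7 mod 26 is 15, since 7·15=105≡1. Apply D(y)=15·(y−9) mod 26:
J(9): 15·(9−9)=0 → A
Y(24): 15·(24−9)=225≡17 → R
W(22): 15·(22−9)=195≡13 → N
J(9): 15·(9−9)=0 → A
F(5): 15·(5−9)=-60≡18 → S
D(3): 15·(3−9)=-90≡14 → O
R(17): 15·(17−9)=120≡16 → Q
M(12): 15·(12−9)=45≡19 → T
H(7): 15·(7−9)=-30≡22 → W
M(12): 15·(12−9)=45≡19 → T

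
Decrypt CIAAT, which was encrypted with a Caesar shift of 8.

C(2): 2−8=-6≡20 → U
I(8): 8−8=0 → A
A(0): 0−8=-8≡18 → S
A(0): 0−8=-8≡18 → S
T(19): 19−8=11 → L

UASSL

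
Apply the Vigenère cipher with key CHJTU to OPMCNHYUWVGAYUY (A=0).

Repeat the key across the message: CHJTUCHJTUCHJTU
O(14)+C(2): 16 → Q
P(15)+H(7): 22 → W
M(12)+J(9): 21 → V
C(2)+T(19): 21 → V
N(13)+U(20): 33≡7 → H
H(7)+C(2): 9 → J
Y(24)+H(7): 31≡5 → F
U(20)+J(9): 29≡3 → D
W(22)+T(19): 41≡15 → P
V(21)+U(20): 41≡15 → P
G(6)+C(2): 8 → I
A(0)+H(7): 7 → H
Y(24)+J(9): 33≡7 → H
U(20)+T(19): 39≡13 → N
Y(24)+U(20): 44≡18 → S

QWVVHJFDPPIHHNS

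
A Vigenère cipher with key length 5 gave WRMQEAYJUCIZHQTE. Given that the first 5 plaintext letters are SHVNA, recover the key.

EKRDE

Subtract each crib letter from the matching ciphertext letter (mod 26):
W(22)−S(18)=4 → E
R(17)−H(7)=10 → K
M(12)−V(21)=-9≡17 → R
Q(16)−N(13)=3 → D
E(4)−A(0)=4 → E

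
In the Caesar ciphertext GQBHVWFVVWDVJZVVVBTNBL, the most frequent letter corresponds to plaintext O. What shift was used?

7

The most frequent ciphertext letter is V (appears 7 times).
V is position 21; O is position 14.
Shift = 7.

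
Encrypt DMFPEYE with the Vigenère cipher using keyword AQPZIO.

Repeat the key across the message: AQPZIOA
D(3)+A(0): 3 → D
M(12)+Q(16): 28≡2 → C
F(5)+P(15): 20 → U
P(15)+Z(25): 40≡14 → O
E(4)+I(8): 12 → M
Y(24)+O(14): 38≡12 → M
E(4)+A(0): 4 → E

DCUOMME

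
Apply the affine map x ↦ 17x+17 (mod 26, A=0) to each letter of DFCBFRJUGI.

QYZIYUOTPX

D(3): 17·3+17=68≡16 → Q
F(5): 17·5+17=102≡24 → Y
C(2): 17·2+17=51≡25 → Z
B(1): 17·1+17=34≡8 → I
F(5): 17·5+17=102≡24 → Y
R(17): 17·17+17=306≡20 → U
J(9): 17·9+17=170≡14 → O
U(20): 17·20+17=357≡19 → T
G(6): 17·6+17=119≡15 → P
I(8): 17·8+17=153≡23 → X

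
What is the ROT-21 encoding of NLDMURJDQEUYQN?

IGYHPMEYLZPTLI

N(13): 13+21=34≡8 → I
L(11): 11+21=32≡6 → G
D(3): 3+21=24 → Y
M(12): 12+21=33≡7 → H
U(20): 20+21=41≡15 → P
R(17): 17+21=38≡12 → M
J(9): 9+21=30≡4 → E
D(3): 3+21=24 → Y
Q(16): 16+21=37≡11 → L
E(4): 4+21=25 → Z
U(20): 20+21=41≡15 → P
Y(24): 24+21=45≡19 → T
Q(16): 16+21=37≡11 → L
N(13): 13+21=34≡8 → I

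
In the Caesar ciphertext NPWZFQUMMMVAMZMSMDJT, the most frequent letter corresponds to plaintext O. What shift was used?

The most frequent ciphertext letter is M (appears 6 times).
M is position 12; O is position 14.
Shift = -2≡24.

24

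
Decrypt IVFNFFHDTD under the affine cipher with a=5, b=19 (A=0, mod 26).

DQSESSICAC

The inverse of 5 mod 26 is 21, since 5·21=105≡1. Apply D(y)=21·(y−19) mod 26:
I(8): 21·(8−19)=-231≡3 → D
V(21): 21·(21−19)=42≡16 → Q
F(5): 21·(5−19)=-294≡18 → S
N(13): 21·(13−19)=-126≡4 → E
F(5): 21·(5−19)=-294≡18 → S
F(5): 21·(5−19)=-294≡18 → S
H(7): 21·(7−19)=-252≡8 → I
D(3): 21·(3−19)=-336≡2 → C
T(19): 21·(19−19)=0 → A
D(3): 21·(3−19)=-336≡2 → C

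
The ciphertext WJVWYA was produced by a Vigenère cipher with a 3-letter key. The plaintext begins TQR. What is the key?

DTE

Subtract each crib letter from the matching ciphertext letter (mod 26):
W(22)−T(19)=3 → D
J(9)−Q(16)=-7≡19 → T
V(21)−R(17)=4 → E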